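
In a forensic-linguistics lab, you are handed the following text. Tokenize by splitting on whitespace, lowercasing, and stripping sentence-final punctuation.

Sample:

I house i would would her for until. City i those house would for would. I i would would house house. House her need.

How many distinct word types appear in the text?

Distinct types: {city, for, her, house, i, need, those, until, would}
V = 9

9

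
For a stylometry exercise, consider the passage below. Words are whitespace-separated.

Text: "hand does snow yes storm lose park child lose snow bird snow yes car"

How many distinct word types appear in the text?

10

Distinct types: {bird, car, child, does, hand, lose, park, snow, storm, yes}
V = 10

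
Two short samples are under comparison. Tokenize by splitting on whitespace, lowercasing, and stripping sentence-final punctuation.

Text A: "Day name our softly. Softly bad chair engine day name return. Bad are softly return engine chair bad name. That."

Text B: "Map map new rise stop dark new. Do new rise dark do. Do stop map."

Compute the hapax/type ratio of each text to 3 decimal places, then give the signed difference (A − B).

0.300

A: hapax=3, V=10, ratio=0.300
B: hapax=0, V=6, ratio=0.000
Difference = 0.300 − 0.000 = 0.300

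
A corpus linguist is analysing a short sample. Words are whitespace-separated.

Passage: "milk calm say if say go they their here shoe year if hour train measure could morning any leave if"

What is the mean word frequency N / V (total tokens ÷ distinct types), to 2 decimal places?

N = 20 tokens, V = 17 types.
Mean frequency = N / V = 20 / 17 = 1.18

1.18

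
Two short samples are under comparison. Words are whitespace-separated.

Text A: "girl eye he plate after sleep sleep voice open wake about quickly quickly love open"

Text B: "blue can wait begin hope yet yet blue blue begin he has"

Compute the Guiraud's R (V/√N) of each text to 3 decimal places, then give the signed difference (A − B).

A: V=12, N=15, R=3.098
B: V=8, N=12, R=2.309
Difference = 3.098 − 2.309 = 0.789

0.789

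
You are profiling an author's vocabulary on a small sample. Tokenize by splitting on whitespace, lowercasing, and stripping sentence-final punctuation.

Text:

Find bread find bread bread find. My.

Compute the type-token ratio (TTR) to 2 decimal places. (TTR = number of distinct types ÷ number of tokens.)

0.43

N = 7 tokens, V = 3 types.
TTR = V / N = 3 / 7 = 0.43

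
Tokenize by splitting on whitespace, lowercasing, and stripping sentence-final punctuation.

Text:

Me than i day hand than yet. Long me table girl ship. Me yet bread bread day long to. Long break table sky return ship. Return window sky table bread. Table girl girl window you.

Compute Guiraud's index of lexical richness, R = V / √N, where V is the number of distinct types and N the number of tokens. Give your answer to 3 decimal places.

2.874

N = 35, V = 17.
√N = 5.916080
R = 17 / 5.916080 = 2.874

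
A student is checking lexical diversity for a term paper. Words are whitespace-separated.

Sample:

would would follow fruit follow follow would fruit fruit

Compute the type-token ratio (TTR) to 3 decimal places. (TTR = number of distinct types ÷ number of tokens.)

0.333

N = 9 tokens, V = 3 types.
TTR = V / N = 3 / 9 = 0.333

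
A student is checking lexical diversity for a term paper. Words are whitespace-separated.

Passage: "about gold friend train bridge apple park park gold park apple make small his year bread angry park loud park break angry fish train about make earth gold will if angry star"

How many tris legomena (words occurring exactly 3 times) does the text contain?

Frequencies: park:5, gold:3, angry:3, about:2, train:2, apple:2, make:2, friend:1, bridge:1, small:1, his:1, year:1, bread:1, loud:1, break:1, fish:1, earth:1, will:1, if:1, star:1
Words with frequency 3: angry, gold

2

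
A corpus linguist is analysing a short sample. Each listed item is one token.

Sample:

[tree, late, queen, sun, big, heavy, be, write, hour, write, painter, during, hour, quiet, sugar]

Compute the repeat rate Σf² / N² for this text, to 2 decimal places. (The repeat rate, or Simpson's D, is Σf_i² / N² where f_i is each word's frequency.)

Frequencies: write:2, hour:2, tree:1, late:1, queen:1, sun:1, big:1, heavy:1, be:1, painter:1, during:1, quiet:1, sugar:1
Σf² = 19; N² = 225
Repeat rate = 19 / 225 = 0.08

0.08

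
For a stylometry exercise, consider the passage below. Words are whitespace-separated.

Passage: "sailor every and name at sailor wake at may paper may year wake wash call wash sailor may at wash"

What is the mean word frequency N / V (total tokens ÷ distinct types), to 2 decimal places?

1.82

N = 20 tokens, V = 11 types.
Mean frequency = N / V = 20 / 11 = 1.82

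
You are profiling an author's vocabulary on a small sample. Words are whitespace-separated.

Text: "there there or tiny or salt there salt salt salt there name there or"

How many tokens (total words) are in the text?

14

Tokens: there, there, or, tiny, or, salt, there, salt, salt, salt, there, name, there, or
N = 14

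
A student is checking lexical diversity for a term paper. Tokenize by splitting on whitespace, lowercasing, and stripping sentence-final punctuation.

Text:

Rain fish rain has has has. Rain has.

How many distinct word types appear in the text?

3

Distinct types: {fish, has, rain}
V = 3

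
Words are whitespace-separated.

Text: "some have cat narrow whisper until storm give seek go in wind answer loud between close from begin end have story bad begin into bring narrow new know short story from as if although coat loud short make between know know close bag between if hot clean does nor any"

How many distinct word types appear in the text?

Distinct types: {although, answer, any, as, bad, bag, begin, between, bring, cat, clean, close, coat, does, end, from, give, go, have, hot, if, in, into, know, loud, make, narrow, new, nor, seek, short, some, storm, story, until, whisper, wind}
V = 37

37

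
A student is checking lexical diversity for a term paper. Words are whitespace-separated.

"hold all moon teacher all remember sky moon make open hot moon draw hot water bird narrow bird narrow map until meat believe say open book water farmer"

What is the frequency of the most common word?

Frequencies: moon:3, all:2, open:2, hot:2, water:2, bird:2, narrow:2, hold:1, teacher:1, remember:1, sky:1, make:1, draw:1, map:1, until:1, meat:1, believe:1, say:1, book:1, farmer:1
Most common: 'moon' with frequency 3.

3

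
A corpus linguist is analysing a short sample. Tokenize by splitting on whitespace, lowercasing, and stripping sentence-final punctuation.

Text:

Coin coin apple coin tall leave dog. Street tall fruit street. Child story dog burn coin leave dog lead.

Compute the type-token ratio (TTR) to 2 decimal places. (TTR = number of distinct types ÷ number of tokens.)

N = 19 tokens, V = 11 types.
TTR = V / N = 11 / 19 = 0.58

0.58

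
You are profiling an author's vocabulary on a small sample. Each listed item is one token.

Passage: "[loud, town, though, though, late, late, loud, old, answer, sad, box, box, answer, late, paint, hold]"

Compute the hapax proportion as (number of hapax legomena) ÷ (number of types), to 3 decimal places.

0.500

Frequencies: late:3, loud:2, though:2, answer:2, box:2, town:1, old:1, sad:1, paint:1, hold:1
Hapax count = 5; type count = 10.
Ratio = 5 / 10 = 0.500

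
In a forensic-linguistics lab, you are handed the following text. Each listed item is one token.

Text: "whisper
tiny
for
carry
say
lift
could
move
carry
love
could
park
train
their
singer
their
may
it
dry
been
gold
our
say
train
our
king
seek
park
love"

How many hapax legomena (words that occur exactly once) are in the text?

13

Frequencies: carry:2, say:2, could:2, love:2, park:2, train:2, their:2, our:2, whisper:1, tiny:1, for:1, lift:1, move:1, singer:1, may:1, it:1, dry:1, been:1, gold:1, king:1, … (1 more, each freq 1)
Hapax (freq=1): been, dry, for, gold, it, king, lift, may, move, seek, singer, tiny, whisper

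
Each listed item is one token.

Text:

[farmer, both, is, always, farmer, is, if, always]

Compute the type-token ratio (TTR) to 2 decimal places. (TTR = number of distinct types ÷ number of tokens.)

N = 8 tokens, V = 5 types.
TTR = V / N = 5 / 8 = 0.63

0.63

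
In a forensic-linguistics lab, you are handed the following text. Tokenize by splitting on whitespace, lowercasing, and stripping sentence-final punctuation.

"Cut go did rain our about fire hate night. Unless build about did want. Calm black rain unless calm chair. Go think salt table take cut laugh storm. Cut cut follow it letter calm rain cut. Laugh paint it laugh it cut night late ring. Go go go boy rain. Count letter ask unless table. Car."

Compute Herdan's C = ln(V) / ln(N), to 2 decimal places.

0.85

N = 56, V = 31.
ln(V) = 3.433987, ln(N) = 4.025352
C = 3.433987 / 4.025352 = 0.85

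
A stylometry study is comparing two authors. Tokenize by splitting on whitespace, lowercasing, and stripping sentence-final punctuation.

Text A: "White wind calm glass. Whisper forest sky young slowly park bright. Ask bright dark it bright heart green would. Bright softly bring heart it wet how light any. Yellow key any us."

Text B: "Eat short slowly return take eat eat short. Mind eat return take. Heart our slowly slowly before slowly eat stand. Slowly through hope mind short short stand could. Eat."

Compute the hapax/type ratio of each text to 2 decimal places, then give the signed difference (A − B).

0.39

A: hapax=22, V=26, ratio=0.85
B: hapax=6, V=13, ratio=0.46
Difference = 0.85 − 0.46 = 0.39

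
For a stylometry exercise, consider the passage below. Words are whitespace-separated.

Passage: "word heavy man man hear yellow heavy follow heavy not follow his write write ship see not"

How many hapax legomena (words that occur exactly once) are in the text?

Frequencies: heavy:3, man:2, follow:2, not:2, write:2, word:1, hear:1, yellow:1, his:1, ship:1, see:1
Hapax (freq=1): hear, his, see, ship, word, yellow

6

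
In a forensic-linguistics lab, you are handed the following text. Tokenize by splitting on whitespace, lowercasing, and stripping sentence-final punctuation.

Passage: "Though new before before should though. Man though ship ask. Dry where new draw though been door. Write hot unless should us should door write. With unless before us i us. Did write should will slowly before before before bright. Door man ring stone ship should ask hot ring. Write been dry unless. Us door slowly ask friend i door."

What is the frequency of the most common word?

6

Frequencies: before:6, should:5, door:5, though:4, write:4, us:4, ask:3, unless:3, new:2, man:2, ship:2, dry:2, been:2, hot:2, i:2, slowly:2, ring:2, where:1, draw:1, with:1, … (5 more, each freq 1)
Most common: 'before' with frequency 6.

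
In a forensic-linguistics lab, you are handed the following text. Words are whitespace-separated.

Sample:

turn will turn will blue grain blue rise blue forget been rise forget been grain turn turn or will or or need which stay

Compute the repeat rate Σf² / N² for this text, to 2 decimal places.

0.11

Frequencies: turn:4, will:3, blue:3, or:3, grain:2, rise:2, forget:2, been:2, need:1, which:1, stay:1
Σf² = 62; N² = 576
Repeat rate = 62 / 576 = 0.11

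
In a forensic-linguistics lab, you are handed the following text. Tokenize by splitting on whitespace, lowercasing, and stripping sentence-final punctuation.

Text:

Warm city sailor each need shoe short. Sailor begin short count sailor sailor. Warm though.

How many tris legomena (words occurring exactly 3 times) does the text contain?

0

Frequencies: sailor:4, warm:2, short:2, city:1, each:1, need:1, shoe:1, begin:1, count:1, though:1
Words with frequency 3: (none)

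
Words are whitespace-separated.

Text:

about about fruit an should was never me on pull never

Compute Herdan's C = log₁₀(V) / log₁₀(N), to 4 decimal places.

0.9163

N = 11, V = 9.
log₁₀(V) = 0.954243, log₁₀(N) = 1.041393
C = 0.954243 / 1.041393 = 0.9163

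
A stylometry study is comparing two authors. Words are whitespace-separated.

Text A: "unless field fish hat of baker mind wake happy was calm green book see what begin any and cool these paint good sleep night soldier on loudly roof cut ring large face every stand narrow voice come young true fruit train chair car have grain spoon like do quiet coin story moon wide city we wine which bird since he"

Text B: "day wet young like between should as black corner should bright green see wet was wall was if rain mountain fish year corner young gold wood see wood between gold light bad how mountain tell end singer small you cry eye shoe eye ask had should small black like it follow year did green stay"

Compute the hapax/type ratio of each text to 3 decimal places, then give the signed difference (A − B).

A: hapax=60, V=60, ratio=1.000
B: hapax=22, V=38, ratio=0.579
Difference = 1.000 − 0.579 = 0.421

0.421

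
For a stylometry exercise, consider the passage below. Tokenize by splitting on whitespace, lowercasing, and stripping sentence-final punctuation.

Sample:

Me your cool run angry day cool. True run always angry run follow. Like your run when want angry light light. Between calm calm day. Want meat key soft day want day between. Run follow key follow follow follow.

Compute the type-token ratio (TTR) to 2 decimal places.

N = 39 tokens, V = 18 types.
TTR = V / N = 18 / 39 = 0.46

0.46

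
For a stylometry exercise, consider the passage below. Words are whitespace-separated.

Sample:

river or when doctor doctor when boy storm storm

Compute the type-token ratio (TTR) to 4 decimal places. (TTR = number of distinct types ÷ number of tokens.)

N = 9 tokens, V = 6 types.
TTR = V / N = 6 / 9 = 0.6667

0.6667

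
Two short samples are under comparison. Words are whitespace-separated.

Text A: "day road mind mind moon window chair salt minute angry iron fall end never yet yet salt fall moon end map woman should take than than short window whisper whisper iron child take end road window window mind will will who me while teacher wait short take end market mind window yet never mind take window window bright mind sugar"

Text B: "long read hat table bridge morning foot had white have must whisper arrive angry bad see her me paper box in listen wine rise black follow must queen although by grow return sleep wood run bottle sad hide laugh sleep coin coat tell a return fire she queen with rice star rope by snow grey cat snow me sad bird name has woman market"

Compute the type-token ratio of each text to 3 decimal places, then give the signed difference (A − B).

-0.358

TTR(A) = 31/60 = 0.517
TTR(B) = 56/64 = 0.875
Difference = 0.517 − 0.875 = -0.358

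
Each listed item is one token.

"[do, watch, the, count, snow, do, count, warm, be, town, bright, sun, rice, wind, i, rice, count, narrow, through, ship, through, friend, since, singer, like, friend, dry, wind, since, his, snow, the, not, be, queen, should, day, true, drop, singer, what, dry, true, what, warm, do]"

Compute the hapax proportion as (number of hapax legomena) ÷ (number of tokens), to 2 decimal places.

Frequencies: do:3, count:3, the:2, snow:2, warm:2, be:2, rice:2, wind:2, through:2, friend:2, since:2, singer:2, dry:2, true:2, what:2, watch:1, town:1, bright:1, sun:1, i:1, … (9 more, each freq 1)
Hapax count = 14; token count = 46.
Ratio = 14 / 46 = 0.30

0.30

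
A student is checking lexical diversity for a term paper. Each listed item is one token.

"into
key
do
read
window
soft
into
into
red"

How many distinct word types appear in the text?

7

Distinct types: {do, into, key, read, red, soft, window}
V = 7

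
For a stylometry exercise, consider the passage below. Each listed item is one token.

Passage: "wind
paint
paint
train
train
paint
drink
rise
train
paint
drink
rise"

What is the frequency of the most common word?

4

Frequencies: paint:4, train:3, drink:2, rise:2, wind:1
Most common: 'paint' with frequency 4.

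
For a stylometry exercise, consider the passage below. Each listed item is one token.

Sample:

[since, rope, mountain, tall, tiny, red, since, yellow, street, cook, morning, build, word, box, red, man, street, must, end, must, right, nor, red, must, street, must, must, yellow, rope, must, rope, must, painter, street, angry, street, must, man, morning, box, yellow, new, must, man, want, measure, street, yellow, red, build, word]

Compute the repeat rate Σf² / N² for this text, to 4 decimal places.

0.0765

Frequencies: must:9, street:6, red:4, yellow:4, rope:3, man:3, since:2, morning:2, build:2, word:2, box:2, mountain:1, tall:1, tiny:1, cook:1, end:1, right:1, nor:1, painter:1, angry:1, … (3 more, each freq 1)
Σf² = 199; N² = 2601
Repeat rate = 199 / 2601 = 0.0765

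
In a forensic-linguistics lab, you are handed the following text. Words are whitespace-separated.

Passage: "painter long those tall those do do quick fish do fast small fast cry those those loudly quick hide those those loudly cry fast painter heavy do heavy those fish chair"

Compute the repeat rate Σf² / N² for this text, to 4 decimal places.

Frequencies: those:7, do:4, fast:3, painter:2, quick:2, fish:2, cry:2, loudly:2, heavy:2, long:1, tall:1, small:1, hide:1, chair:1
Σf² = 103; N² = 961
Repeat rate = 103 / 961 = 0.1072

0.1072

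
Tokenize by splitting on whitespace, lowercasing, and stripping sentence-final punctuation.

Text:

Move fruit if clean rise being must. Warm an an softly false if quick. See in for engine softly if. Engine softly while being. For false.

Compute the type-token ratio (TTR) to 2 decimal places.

N = 26 tokens, V = 17 types.
TTR = V / N = 17 / 26 = 0.65

0.65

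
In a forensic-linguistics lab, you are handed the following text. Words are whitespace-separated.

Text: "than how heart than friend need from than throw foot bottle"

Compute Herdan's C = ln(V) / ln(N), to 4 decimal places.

0.9163

N = 11, V = 9.
ln(V) = 2.197225, ln(N) = 2.397895
C = 2.197225 / 2.397895 = 0.9163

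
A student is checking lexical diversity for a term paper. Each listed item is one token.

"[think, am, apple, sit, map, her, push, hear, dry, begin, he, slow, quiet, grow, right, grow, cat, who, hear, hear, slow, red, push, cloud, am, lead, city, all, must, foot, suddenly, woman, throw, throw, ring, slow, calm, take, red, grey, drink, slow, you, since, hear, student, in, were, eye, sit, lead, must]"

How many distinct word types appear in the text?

38

Distinct types: {all, am, apple, begin, calm, cat, city, cloud, drink, dry, eye, foot, grey, grow, he, hear, her, in, lead, map, must, push, quiet, red, right, ring, since, sit, slow, student, suddenly, take, think, throw, were, who, woman, you}
V = 38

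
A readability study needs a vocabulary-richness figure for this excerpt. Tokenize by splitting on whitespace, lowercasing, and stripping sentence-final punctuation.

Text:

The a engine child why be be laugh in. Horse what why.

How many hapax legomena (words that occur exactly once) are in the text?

Frequencies: why:2, be:2, the:1, a:1, engine:1, child:1, laugh:1, in:1, horse:1, what:1
Hapax (freq=1): a, child, engine, horse, in, laugh, the, what

8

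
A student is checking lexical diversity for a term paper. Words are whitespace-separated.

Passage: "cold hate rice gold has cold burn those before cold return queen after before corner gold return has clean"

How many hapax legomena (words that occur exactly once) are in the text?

8

Frequencies: cold:3, gold:2, has:2, before:2, return:2, hate:1, rice:1, burn:1, those:1, queen:1, after:1, corner:1, clean:1
Hapax (freq=1): after, burn, clean, corner, hate, queen, rice, those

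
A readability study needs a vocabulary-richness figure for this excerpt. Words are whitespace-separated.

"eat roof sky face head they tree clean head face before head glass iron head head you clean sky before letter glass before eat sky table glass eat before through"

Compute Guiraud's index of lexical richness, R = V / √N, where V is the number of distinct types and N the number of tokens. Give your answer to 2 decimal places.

2.74

N = 30, V = 15.
√N = 5.477226
R = 15 / 5.477226 = 2.74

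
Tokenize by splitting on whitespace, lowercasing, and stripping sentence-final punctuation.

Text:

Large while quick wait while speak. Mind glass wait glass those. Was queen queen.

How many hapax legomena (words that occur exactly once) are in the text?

6

Frequencies: while:2, wait:2, glass:2, queen:2, large:1, quick:1, speak:1, mind:1, those:1, was:1
Hapax (freq=1): large, mind, quick, speak, those, was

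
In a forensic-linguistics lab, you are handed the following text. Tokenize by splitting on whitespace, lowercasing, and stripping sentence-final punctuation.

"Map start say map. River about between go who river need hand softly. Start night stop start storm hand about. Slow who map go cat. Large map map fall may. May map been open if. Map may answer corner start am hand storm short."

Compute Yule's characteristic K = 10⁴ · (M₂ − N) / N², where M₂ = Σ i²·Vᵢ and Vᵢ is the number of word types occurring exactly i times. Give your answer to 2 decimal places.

Frequencies: map:7, start:4, hand:3, may:3, river:2, about:2, go:2, who:2, storm:2, say:1, between:1, need:1, softly:1, night:1, stop:1, slow:1, cat:1, large:1, fall:1, been:1, … (6 more, each freq 1)
N = 44. Frequency spectrum: V_1=17, V_2=5, V_3=2, V_4=1, V_7=1
M₂ = 1²·17 + 2²·5 + 3²·2 + 4²·1 + 7²·1 = 120
K = 10000 × (120 − 44) / 44² = 392.56

392.56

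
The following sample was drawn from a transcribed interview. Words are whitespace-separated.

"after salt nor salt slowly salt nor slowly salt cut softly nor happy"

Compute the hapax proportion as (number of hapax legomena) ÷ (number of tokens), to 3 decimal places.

0.308

Frequencies: salt:4, nor:3, slowly:2, after:1, cut:1, softly:1, happy:1
Hapax count = 4; token count = 13.
Ratio = 4 / 13 = 0.308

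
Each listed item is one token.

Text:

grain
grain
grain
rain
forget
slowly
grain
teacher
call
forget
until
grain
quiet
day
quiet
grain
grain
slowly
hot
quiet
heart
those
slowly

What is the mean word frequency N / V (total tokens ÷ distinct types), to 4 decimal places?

1.9167

N = 23 tokens, V = 12 types.
Mean frequency = N / V = 23 / 12 = 1.9167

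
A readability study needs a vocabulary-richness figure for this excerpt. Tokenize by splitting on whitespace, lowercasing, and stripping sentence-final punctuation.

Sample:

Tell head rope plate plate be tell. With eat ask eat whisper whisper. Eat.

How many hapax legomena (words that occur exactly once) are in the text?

5

Frequencies: eat:3, tell:2, plate:2, whisper:2, head:1, rope:1, be:1, with:1, ask:1
Hapax (freq=1): ask, be, head, rope, with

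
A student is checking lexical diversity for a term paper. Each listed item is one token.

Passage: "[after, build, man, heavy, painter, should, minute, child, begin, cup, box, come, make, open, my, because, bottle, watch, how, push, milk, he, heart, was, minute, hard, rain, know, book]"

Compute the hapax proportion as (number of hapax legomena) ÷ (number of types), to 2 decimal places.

0.96

Frequencies: minute:2, after:1, build:1, man:1, heavy:1, painter:1, should:1, child:1, begin:1, cup:1, box:1, come:1, make:1, open:1, my:1, because:1, bottle:1, watch:1, how:1, push:1, … (8 more, each freq 1)
Hapax count = 27; type count = 28.
Ratio = 27 / 28 = 0.96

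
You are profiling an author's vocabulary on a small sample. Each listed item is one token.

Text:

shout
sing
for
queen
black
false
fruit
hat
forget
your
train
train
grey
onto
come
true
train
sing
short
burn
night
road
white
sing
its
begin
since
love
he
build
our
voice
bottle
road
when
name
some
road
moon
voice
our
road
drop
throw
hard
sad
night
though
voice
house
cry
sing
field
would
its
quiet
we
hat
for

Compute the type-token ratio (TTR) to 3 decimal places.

0.746

N = 59 tokens, V = 44 types.
TTR = V / N = 44 / 59 = 0.746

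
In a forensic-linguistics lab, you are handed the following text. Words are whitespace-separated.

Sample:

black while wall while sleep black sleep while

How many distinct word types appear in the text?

Distinct types: {black, sleep, wall, while}
V = 4

4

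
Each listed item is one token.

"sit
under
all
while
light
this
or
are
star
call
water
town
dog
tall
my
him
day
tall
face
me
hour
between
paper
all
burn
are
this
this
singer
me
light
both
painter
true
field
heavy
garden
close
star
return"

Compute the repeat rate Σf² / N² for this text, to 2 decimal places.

Frequencies: this:3, all:2, light:2, are:2, star:2, tall:2, me:2, sit:1, under:1, while:1, or:1, call:1, water:1, town:1, dog:1, my:1, him:1, day:1, face:1, hour:1, … (12 more, each freq 1)
Σf² = 58; N² = 1600
Repeat rate = 58 / 1600 = 0.04

0.04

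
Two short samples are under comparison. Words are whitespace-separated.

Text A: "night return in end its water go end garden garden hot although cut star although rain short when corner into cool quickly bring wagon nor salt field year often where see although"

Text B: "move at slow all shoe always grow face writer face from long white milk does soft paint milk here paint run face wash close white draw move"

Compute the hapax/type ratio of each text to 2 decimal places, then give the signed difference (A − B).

0.13

A: hapax=25, V=28, ratio=0.89
B: hapax=16, V=21, ratio=0.76
Difference = 0.89 − 0.76 = 0.13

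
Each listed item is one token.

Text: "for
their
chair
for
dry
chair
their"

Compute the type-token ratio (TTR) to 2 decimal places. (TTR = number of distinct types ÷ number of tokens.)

0.57

N = 7 tokens, V = 4 types.
TTR = V / N = 4 / 7 = 0.57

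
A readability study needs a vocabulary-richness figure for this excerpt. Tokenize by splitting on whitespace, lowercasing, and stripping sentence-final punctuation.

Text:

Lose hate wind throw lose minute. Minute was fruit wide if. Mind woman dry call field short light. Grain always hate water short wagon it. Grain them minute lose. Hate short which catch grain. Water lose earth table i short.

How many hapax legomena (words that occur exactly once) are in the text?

Frequencies: lose:4, short:4, hate:3, minute:3, grain:3, water:2, wind:1, throw:1, was:1, fruit:1, wide:1, if:1, mind:1, woman:1, dry:1, call:1, field:1, light:1, always:1, wagon:1, … (7 more, each freq 1)
Hapax (freq=1): always, call, catch, dry, earth, field, fruit, i, if, it, light, mind, table, them, throw, wagon, was, which, wide, wind, woman

21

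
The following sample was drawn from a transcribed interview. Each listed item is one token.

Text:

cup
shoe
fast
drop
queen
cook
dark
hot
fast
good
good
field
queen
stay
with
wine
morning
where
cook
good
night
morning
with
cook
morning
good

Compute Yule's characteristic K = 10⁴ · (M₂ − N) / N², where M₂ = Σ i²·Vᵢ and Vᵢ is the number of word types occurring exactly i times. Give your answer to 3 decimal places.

Frequencies: good:4, cook:3, morning:3, fast:2, queen:2, with:2, cup:1, shoe:1, drop:1, dark:1, hot:1, field:1, stay:1, wine:1, where:1, night:1
N = 26. Frequency spectrum: V_1=10, V_2=3, V_3=2, V_4=1
M₂ = 1²·10 + 2²·3 + 3²·2 + 4²·1 = 56
K = 10000 × (56 − 26) / 26² = 443.787

443.787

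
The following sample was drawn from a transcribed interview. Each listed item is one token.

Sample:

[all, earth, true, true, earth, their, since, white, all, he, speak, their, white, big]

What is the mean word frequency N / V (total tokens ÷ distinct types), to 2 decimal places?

1.56

N = 14 tokens, V = 9 types.
Mean frequency = N / V = 14 / 9 = 1.56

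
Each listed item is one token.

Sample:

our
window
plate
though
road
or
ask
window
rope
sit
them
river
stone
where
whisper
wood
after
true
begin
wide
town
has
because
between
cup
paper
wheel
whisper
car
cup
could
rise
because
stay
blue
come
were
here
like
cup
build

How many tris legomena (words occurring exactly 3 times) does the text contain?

Frequencies: cup:3, window:2, whisper:2, because:2, our:1, plate:1, though:1, road:1, or:1, ask:1, rope:1, sit:1, them:1, river:1, stone:1, where:1, wood:1, after:1, true:1, begin:1, … (16 more, each freq 1)
Words with frequency 3: cup

1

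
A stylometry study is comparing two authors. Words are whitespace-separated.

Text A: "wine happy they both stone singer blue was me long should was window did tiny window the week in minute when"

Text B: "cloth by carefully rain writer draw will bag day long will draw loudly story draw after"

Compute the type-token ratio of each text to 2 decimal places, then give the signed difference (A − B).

TTR(A) = 19/21 = 0.90
TTR(B) = 13/16 = 0.81
Difference = 0.90 − 0.81 = 0.09

0.09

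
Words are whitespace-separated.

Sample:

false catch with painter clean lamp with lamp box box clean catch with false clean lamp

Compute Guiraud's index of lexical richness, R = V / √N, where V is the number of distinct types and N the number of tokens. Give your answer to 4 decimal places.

N = 16, V = 7.
√N = 4.000000
R = 7 / 4.000000 = 1.7500

1.7500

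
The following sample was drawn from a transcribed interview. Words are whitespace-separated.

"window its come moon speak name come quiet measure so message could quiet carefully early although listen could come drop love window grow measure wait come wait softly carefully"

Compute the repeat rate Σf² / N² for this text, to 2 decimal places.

Frequencies: come:4, window:2, quiet:2, measure:2, could:2, carefully:2, wait:2, its:1, moon:1, speak:1, name:1, so:1, message:1, early:1, although:1, listen:1, drop:1, love:1, grow:1, softly:1
Σf² = 53; N² = 841
Repeat rate = 53 / 841 = 0.06

0.06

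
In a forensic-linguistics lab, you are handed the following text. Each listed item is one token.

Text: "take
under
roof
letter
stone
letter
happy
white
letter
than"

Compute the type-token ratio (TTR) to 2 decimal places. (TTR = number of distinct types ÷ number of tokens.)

0.80

N = 10 tokens, V = 8 types.
TTR = V / N = 8 / 10 = 0.80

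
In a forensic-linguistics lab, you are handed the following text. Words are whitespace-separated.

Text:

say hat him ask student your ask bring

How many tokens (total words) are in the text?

8

Tokens: say, hat, him, ask, student, your, ask, bring
N = 8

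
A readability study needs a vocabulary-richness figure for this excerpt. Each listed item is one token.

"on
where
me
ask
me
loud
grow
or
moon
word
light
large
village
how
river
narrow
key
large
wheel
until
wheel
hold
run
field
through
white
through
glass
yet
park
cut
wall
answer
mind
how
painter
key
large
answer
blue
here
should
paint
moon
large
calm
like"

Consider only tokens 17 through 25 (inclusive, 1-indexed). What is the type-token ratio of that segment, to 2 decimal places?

Segment tokens 17–25: key, large, wheel, until, wheel, hold, run, field, through
Segment N = 9, segment V = 8.
TTR = 8 / 9 = 0.89

0.89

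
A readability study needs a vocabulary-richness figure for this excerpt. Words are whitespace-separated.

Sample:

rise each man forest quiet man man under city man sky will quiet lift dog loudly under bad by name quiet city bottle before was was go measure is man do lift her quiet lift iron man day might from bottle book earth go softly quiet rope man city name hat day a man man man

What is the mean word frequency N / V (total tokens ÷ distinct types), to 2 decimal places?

1.70

N = 56 tokens, V = 33 types.
Mean frequency = N / V = 56 / 33 = 1.70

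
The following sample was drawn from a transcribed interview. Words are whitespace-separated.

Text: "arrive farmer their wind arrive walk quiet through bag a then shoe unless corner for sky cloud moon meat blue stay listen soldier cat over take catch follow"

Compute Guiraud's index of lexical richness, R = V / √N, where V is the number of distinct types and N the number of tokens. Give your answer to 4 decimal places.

5.1025

N = 28, V = 27.
√N = 5.291503
R = 27 / 5.291503 = 5.1025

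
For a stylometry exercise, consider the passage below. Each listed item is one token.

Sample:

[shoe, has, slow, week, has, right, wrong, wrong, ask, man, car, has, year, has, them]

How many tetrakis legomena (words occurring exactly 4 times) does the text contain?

1

Frequencies: has:4, wrong:2, shoe:1, slow:1, week:1, right:1, ask:1, man:1, car:1, year:1, them:1
Words with frequency 4: has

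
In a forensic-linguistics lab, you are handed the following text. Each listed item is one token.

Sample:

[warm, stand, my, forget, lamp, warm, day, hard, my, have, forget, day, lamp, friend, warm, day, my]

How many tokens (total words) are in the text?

Tokens: warm, stand, my, forget, lamp, warm, day, hard, my, have, forget, day, lamp, friend, warm, day, my
N = 17

17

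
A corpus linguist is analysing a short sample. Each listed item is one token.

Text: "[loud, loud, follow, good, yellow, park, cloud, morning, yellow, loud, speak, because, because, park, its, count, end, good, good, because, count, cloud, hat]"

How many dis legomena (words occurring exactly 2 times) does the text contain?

Frequencies: loud:3, good:3, because:3, yellow:2, park:2, cloud:2, count:2, follow:1, morning:1, speak:1, its:1, end:1, hat:1
Words with frequency 2: cloud, count, park, yellow

4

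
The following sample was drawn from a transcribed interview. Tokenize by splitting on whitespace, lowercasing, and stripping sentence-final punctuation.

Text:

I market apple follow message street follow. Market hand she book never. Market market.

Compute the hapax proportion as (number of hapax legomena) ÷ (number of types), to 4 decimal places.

0.8000

Frequencies: market:4, follow:2, i:1, apple:1, message:1, street:1, hand:1, she:1, book:1, never:1
Hapax count = 8; type count = 10.
Ratio = 8 / 10 = 0.8000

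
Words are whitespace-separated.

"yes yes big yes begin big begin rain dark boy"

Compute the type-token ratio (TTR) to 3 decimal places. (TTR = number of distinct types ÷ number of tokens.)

N = 10 tokens, V = 6 types.
TTR = V / N = 6 / 10 = 0.600

0.600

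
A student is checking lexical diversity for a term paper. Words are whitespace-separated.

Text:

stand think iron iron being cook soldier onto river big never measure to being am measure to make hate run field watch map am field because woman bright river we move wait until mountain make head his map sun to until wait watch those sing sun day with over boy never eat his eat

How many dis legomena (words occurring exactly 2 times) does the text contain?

15

Frequencies: to:3, iron:2, being:2, river:2, never:2, measure:2, am:2, make:2, field:2, watch:2, map:2, wait:2, until:2, his:2, sun:2, eat:2, stand:1, think:1, cook:1, soldier:1, … (17 more, each freq 1)
Words with frequency 2: am, being, eat, field, his, iron, make, map, measure, never, river, sun, until, wait, watch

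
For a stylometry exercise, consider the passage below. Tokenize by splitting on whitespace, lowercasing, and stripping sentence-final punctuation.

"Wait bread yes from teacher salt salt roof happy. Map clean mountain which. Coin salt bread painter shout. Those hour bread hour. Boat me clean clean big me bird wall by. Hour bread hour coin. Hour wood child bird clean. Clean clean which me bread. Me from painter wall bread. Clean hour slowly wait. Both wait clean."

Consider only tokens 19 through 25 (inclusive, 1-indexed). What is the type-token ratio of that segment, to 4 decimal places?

Segment tokens 19–25: those, hour, bread, hour, boat, me, clean
Segment N = 7, segment V = 6.
TTR = 6 / 7 = 0.8571

0.8571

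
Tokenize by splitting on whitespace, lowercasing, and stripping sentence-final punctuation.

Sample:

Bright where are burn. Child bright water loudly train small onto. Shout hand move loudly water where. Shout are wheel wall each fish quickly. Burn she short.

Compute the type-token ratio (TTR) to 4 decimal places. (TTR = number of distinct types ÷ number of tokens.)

N = 27 tokens, V = 20 types.
TTR = V / N = 20 / 27 = 0.7407

0.7407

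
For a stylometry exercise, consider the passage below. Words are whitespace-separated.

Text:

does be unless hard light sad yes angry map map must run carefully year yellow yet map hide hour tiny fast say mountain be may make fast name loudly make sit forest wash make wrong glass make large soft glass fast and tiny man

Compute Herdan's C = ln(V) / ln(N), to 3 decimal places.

N = 44, V = 34.
ln(V) = 3.526361, ln(N) = 3.784190
C = 3.526361 / 3.784190 = 0.932

0.932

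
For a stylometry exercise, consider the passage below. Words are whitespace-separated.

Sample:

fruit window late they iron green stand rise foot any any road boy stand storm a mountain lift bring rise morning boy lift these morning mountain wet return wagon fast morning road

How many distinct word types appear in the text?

23

Distinct types: {a, any, boy, bring, fast, foot, fruit, green, iron, late, lift, morning, mountain, return, rise, road, stand, storm, these, they, wagon, wet, window}
V = 23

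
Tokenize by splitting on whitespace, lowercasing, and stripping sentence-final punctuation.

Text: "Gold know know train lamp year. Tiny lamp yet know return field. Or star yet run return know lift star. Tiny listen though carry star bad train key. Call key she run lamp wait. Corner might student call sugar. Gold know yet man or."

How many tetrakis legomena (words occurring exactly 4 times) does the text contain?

Frequencies: know:5, lamp:3, yet:3, star:3, gold:2, train:2, tiny:2, return:2, or:2, run:2, key:2, call:2, year:1, field:1, lift:1, listen:1, though:1, carry:1, bad:1, she:1, … (6 more, each freq 1)
Words with frequency 4: (none)

0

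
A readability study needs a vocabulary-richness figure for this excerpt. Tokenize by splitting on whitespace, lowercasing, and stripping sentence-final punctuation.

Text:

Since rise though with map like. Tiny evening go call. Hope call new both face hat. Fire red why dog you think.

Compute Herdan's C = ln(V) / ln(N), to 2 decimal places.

N = 22, V = 21.
ln(V) = 3.044522, ln(N) = 3.091042
C = 3.044522 / 3.091042 = 0.98

0.98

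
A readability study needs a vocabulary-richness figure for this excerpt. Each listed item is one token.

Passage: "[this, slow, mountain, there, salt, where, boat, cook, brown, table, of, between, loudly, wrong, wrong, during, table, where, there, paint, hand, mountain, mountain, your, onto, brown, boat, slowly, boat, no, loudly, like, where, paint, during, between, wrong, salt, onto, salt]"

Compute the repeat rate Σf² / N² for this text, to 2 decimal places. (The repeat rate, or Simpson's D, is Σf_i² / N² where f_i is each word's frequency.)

0.05

Frequencies: mountain:3, salt:3, where:3, boat:3, wrong:3, there:2, brown:2, table:2, between:2, loudly:2, during:2, paint:2, onto:2, this:1, slow:1, cook:1, of:1, hand:1, your:1, slowly:1, … (2 more, each freq 1)
Σf² = 86; N² = 1600
Repeat rate = 86 / 1600 = 0.05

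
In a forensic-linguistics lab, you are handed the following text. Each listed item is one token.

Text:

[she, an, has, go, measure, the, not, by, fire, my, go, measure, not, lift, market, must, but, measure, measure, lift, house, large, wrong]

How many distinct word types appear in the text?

Distinct types: {an, but, by, fire, go, has, house, large, lift, market, measure, must, my, not, she, the, wrong}
V = 17

17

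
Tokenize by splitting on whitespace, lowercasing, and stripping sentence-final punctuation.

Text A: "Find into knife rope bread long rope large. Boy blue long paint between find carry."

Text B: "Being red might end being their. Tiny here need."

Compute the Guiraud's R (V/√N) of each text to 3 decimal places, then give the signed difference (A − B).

A: V=12, N=15, R=3.098
B: V=8, N=9, R=2.667
Difference = 3.098 − 2.667 = 0.431

0.431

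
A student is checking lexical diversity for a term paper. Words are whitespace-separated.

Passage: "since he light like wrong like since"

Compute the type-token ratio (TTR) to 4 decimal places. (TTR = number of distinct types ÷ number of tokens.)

N = 7 tokens, V = 5 types.
TTR = V / N = 5 / 7 = 0.7143

0.7143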